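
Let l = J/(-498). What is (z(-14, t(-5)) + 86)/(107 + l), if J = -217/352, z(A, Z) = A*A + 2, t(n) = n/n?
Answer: 49784064/18756889 ≈ 2.6542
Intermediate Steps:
t(n) = 1
z(A, Z) = 2 + A² (z(A, Z) = A² + 2 = 2 + A²)
J = -217/352 (J = -217*1/352 = -217/352 ≈ -0.61648)
l = 217/175296 (l = -217/352/(-498) = -217/352*(-1/498) = 217/175296 ≈ 0.0012379)
(z(-14, t(-5)) + 86)/(107 + l) = ((2 + (-14)²) + 86)/(107 + 217/175296) = ((2 + 196) + 86)/(18756889/175296) = (198 + 86)*(175296/18756889) = 284*(175296/18756889) = 49784064/18756889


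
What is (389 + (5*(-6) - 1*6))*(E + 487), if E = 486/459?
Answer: 2928841/17 ≈ 1.7228e+5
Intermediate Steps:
E = 18/17 (E = 486*(1/459) = 18/17 ≈ 1.0588)
(389 + (5*(-6) - 1*6))*(E + 487) = (389 + (5*(-6) - 1*6))*(18/17 + 487) = (389 + (-30 - 6))*(8297/17) = (389 - 36)*(8297/17) = 353*(8297/17) = 2928841/17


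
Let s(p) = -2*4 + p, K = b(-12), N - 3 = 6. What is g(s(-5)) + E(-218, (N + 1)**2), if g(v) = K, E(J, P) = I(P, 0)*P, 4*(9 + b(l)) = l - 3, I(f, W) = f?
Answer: 39949/4 ≈ 9987.3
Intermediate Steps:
N = 9 (N = 3 + 6 = 9)
b(l) = -39/4 + l/4 (b(l) = -9 + (l - 3)/4 = -9 + (-3 + l)/4 = -9 + (-3/4 + l/4) = -39/4 + l/4)
K = -51/4 (K = -39/4 + (1/4)*(-12) = -39/4 - 3 = -51/4 ≈ -12.750)
E(J, P) = P**2 (E(J, P) = P*P = P**2)
s(p) = -8 + p
g(v) = -51/4
g(s(-5)) + E(-218, (N + 1)**2) = -51/4 + ((9 + 1)**2)**2 = -51/4 + (10**2)**2 = -51/4 + 100**2 = -51/4 + 10000 = 39949/4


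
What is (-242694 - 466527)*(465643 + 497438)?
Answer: -683037269901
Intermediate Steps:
(-242694 - 466527)*(465643 + 497438) = -709221*963081 = -683037269901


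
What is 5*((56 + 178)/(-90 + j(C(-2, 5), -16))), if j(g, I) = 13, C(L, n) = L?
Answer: -1170/77 ≈ -15.195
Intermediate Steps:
5*((56 + 178)/(-90 + j(C(-2, 5), -16))) = 5*((56 + 178)/(-90 + 13)) = 5*(234/(-77)) = 5*(234*(-1/77)) = 5*(-234/77) = -1170/77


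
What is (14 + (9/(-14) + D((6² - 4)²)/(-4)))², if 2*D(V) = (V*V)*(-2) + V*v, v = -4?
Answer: 13523057471641/196 ≈ 6.8995e+10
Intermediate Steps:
D(V) = -V² - 2*V (D(V) = ((V*V)*(-2) + V*(-4))/2 = (V²*(-2) - 4*V)/2 = (-2*V² - 4*V)/2 = (-4*V - 2*V²)/2 = -V² - 2*V)
(14 + (9/(-14) + D((6² - 4)²)/(-4)))² = (14 + (9/(-14) - (6² - 4)²*(2 + (6² - 4)²)/(-4)))² = (14 + (9*(-1/14) - (36 - 4)²*(2 + (36 - 4)²)*(-¼)))² = (14 + (-9/14 - 1*32²*(2 + 32²)*(-¼)))² = (14 + (-9/14 - 1*1024*(2 + 1024)*(-¼)))² = (14 + (-9/14 - 1*1024*1026*(-¼)))² = (14 + (-9/14 - 1050624*(-¼)))² = (14 + (-9/14 + 262656))² = (14 + 3677175/14)² = (3677371/14)² = 13523057471641/196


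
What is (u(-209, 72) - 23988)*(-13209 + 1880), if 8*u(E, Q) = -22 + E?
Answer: 2176697415/8 ≈ 2.7209e+8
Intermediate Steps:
u(E, Q) = -11/4 + E/8 (u(E, Q) = (-22 + E)/8 = -11/4 + E/8)
(u(-209, 72) - 23988)*(-13209 + 1880) = ((-11/4 + (1/8)*(-209)) - 23988)*(-13209 + 1880) = ((-11/4 - 209/8) - 23988)*(-11329) = (-231/8 - 23988)*(-11329) = -192135/8*(-11329) = 2176697415/8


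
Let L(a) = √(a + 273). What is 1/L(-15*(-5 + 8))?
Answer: √57/114 ≈ 0.066227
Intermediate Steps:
L(a) = √(273 + a)
1/L(-15*(-5 + 8)) = 1/(√(273 - 15*(-5 + 8))) = 1/(√(273 - 15*3)) = 1/(√(273 - 45)) = 1/(√228) = 1/(2*√57) = √57/114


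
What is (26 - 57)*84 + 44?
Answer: -2560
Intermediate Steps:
(26 - 57)*84 + 44 = -31*84 + 44 = -2604 + 44 = -2560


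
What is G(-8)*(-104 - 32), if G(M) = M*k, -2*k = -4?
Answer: 2176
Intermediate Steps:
k = 2 (k = -1/2*(-4) = 2)
G(M) = 2*M (G(M) = M*2 = 2*M)
G(-8)*(-104 - 32) = (2*(-8))*(-104 - 32) = -16*(-136) = 2176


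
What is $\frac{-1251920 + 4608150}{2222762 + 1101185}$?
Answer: $\frac{3356230}{3323947} \approx 1.0097$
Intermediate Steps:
$\frac{-1251920 + 4608150}{2222762 + 1101185} = \frac{3356230}{3323947}$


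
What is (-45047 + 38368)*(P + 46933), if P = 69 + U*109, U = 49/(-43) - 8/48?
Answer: -80747660657/258 ≈ -3.1298e+8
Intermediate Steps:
U = -337/258 (U = 49*(-1/43) - 8*1/48 = -49/43 - 1/6 = -337/258 ≈ -1.3062)
P = -18931/258 (P = 69 - 337/258*109 = 69 - 36733/258 = -18931/258 ≈ -73.376)
(-45047 + 38368)*(P + 46933) = (-45047 + 38368)*(-18931/258 + 46933) = -6679*12089783/258 = -80747660657/258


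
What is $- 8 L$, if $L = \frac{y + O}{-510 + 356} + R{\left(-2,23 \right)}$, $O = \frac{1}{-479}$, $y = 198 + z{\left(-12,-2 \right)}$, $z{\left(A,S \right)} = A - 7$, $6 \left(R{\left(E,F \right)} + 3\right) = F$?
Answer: $\frac{291220}{110649} \approx 2.6319$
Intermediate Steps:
$R{\left(E,F \right)} = -3 + \frac{F}{6}$
$z{\left(A,S \right)} = -7 + A$
$y = 179$ ($y = 198 - 19 = 179$)
$O = - \frac{1}{479} \approx -0.0020877$
$L = - \frac{72805}{221298}$ ($L = \frac{179 - \frac{1}{479}}{-510 + 356} + \left(-3 + \frac{1}{6} \cdot 23\right) = \frac{85740}{479 \left(-154\right)} + \left(-3 + \frac{23}{6}\right) = \frac{85740}{479} \left(- \frac{1}{154}\right) + \frac{5}{6} = - \frac{42870}{36883} + \frac{5}{6} = - \frac{72805}{221298} \approx -0.32899$)
$- 8 L = \left(-8\right) \left(- \frac{72805}{221298}\right) = \frac{291220}{110649}$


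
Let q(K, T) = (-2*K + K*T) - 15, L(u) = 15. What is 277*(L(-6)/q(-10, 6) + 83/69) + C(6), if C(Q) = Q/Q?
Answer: 196321/759 ≈ 258.66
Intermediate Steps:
q(K, T) = -15 - 2*K + K*T
C(Q) = 1
277*(L(-6)/q(-10, 6) + 83/69) + C(6) = 277*(15/(-15 - 2*(-10) - 10*6) + 83/69) + 1 = 277*(15/(-15 + 20 - 60) + 83*(1/69)) + 1 = 277*(15/(-55) + 83/69) + 1 = 277*(15*(-1/55) + 83/69) + 1 = 277*(-3/11 + 83/69) + 1 = 277*(706/759) + 1 = 195562/759 + 1 = 196321/759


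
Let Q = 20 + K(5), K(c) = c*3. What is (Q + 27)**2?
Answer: 3844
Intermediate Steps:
K(c) = 3*c
Q = 35 (Q = 20 + 3*5 = 20 + 15 = 35)
(Q + 27)**2 = (35 + 27)**2 = 62**2 = 3844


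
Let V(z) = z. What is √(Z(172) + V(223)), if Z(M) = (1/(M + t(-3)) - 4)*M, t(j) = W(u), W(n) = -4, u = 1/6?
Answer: I*√818454/42 ≈ 21.54*I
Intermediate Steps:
u = ⅙ ≈ 0.16667
t(j) = -4
Z(M) = M*(-4 + 1/(-4 + M)) (Z(M) = (1/(M - 4) - 4)*M = (1/(-4 + M) - 4)*M = (-4 + 1/(-4 + M))*M = M*(-4 + 1/(-4 + M)))
√(Z(172) + V(223)) = √(172*(17 - 4*172)/(-4 + 172) + 223) = √(172*(17 - 688)/168 + 223) = √(172*(1/168)*(-671) + 223) = √(-28853/42 + 223) = √(-19487/42) = I*√818454/42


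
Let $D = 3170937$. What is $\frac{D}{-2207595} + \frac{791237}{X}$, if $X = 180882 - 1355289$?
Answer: $- \frac{140274396266}{66477308235} \approx -2.1101$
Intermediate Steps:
$X = -1174407$ ($X = 180882 - 1355289 = -1174407$)
$\frac{D}{-2207595} + \frac{791237}{X} = \frac{3170937}{-2207595} + \frac{791237}{-1174407} = 3170937 \left(- \frac{1}{2207595}\right) + 791237 \left(- \frac{1}{1174407}\right) = - \frac{1056979}{735865} - \frac{791237}{1174407} = - \frac{140274396266}{66477308235}$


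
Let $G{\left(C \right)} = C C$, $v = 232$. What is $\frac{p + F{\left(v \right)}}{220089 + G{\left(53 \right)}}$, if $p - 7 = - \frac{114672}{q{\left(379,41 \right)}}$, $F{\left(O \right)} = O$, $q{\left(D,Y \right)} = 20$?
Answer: $- \frac{27473}{1114490} \approx -0.024651$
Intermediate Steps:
$G{\left(C \right)} = C^{2}$
$p = - \frac{28633}{5}$ ($p = 7 - \frac{114672}{20} = 7 - \frac{28668}{5} = - \frac{28633}{5} \approx -5726.6$)
$\frac{p + F{\left(v \right)}}{220089 + G{\left(53 \right)}} = \frac{- \frac{28633}{5} + 232}{220089 + 53^{2}} = - \frac{27473}{5 \left(220089 + 2809\right)} = - \frac{27473}{5 \cdot 222898} = \left(- \frac{27473}{5}\right) \frac{1}{222898} = - \frac{27473}{1114490}$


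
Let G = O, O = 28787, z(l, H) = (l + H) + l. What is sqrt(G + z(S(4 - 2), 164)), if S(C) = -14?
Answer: sqrt(28923) ≈ 170.07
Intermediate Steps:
z(l, H) = H + 2*l (z(l, H) = (H + l) + l = H + 2*l)
G = 28787
sqrt(G + z(S(4 - 2), 164)) = sqrt(28787 + (164 + 2*(-14))) = sqrt(28787 + (164 - 28)) = sqrt(28787 + 136) = sqrt(28923)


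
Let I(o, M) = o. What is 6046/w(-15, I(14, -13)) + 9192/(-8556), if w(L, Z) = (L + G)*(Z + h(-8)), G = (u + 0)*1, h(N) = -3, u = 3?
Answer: -2205955/47058 ≈ -46.877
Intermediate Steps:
G = 3 (G = (3 + 0)*1 = 3*1 = 3)
w(L, Z) = (-3 + Z)*(3 + L) (w(L, Z) = (L + 3)*(Z - 3) = (3 + L)*(-3 + Z) = (-3 + Z)*(3 + L))
6046/w(-15, I(14, -13)) + 9192/(-8556) = 6046/(-9 - 3*(-15) + 3*14 - 15*14) + 9192/(-8556) = 6046/(-9 + 45 + 42 - 210) + 9192*(-1/8556) = 6046/(-132) - 766/713 = 6046*(-1/132) - 766/713 = -3023/66 - 766/713 = -2205955/47058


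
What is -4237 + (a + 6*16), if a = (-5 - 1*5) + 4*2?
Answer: -4143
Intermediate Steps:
a = -2 (a = (-5 - 5) + 8 = -10 + 8 = -2)
-4237 + (a + 6*16) = -4237 + (-2 + 6*16) = -4237 + (-2 + 96) = -4237 + 94 = -4143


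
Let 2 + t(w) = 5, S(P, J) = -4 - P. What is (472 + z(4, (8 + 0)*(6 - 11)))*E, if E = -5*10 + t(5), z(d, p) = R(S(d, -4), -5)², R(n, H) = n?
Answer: -25192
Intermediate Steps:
t(w) = 3 (t(w) = -2 + 5 = 3)
z(d, p) = (-4 - d)²
E = -47 (E = -5*10 + 3 = -50 + 3 = -47)
(472 + z(4, (8 + 0)*(6 - 11)))*E = (472 + (4 + 4)²)*(-47) = (472 + 8²)*(-47) = (472 + 64)*(-47) = 536*(-47) = -25192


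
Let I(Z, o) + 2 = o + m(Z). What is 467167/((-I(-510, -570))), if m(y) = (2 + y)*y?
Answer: -467167/258508 ≈ -1.8072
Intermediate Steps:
m(y) = y*(2 + y)
I(Z, o) = -2 + o + Z*(2 + Z) (I(Z, o) = -2 + (o + Z*(2 + Z)) = -2 + o + Z*(2 + Z))
467167/((-I(-510, -570))) = 467167/((-(-2 - 570 - 510*(2 - 510)))) = 467167/((-(-2 - 570 - 510*(-508)))) = 467167/((-(-2 - 570 + 259080))) = 467167/((-1*258508)) = 467167/(-258508) = 467167*(-1/258508) = -467167/258508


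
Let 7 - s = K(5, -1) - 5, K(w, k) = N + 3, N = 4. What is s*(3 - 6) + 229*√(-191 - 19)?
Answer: -15 + 229*I*√210 ≈ -15.0 + 3318.5*I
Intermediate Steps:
K(w, k) = 7 (K(w, k) = 4 + 3 = 7)
s = 5 (s = 7 - (7 - 5) = 7 - 1*2 = 7 - 2 = 5)
s*(3 - 6) + 229*√(-191 - 19) = 5*(3 - 6) + 229*√(-191 - 19) = 5*(-3) + 229*√(-210) = -15 + 229*(I*√210) = -15 + 229*I*√210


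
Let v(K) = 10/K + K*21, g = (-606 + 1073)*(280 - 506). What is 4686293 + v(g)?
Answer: 130339673376/52771 ≈ 2.4699e+6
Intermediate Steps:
g = -105542 (g = 467*(-226) = -105542)
v(K) = 10/K + 21*K
4686293 + v(g) = 4686293 + (10/(-105542) + 21*(-105542)) = 4686293 + (10*(-1/105542) - 2216382) = 4686293 + (-5/52771 - 2216382) = 4686293 - 116960694527/52771 = 130339673376/52771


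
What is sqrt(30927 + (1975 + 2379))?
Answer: sqrt(35281) ≈ 187.83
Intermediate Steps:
sqrt(30927 + (1975 + 2379)) = sqrt(30927 + 4354) = sqrt(35281)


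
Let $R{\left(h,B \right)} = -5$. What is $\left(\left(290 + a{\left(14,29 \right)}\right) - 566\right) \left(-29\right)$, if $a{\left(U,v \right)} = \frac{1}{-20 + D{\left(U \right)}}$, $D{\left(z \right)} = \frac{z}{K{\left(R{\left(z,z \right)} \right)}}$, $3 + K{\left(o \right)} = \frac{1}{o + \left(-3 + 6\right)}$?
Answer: $\frac{192125}{24} \approx 8005.2$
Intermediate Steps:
$K{\left(o \right)} = -3 + \frac{1}{3 + o}$ ($K{\left(o \right)} = -3 + \frac{1}{o + \left(-3 + 6\right)} = -3 + \frac{1}{o + 3} = -3 + \frac{1}{3 + o}$)
$D{\left(z \right)} = - \frac{2 z}{7}$ ($D{\left(z \right)} = \frac{z}{\frac{1}{3 - 5} \left(-8 - -15\right)} = \frac{z}{\frac{1}{-2} \left(-8 + 15\right)} = \frac{z}{\left(- \frac{1}{2}\right) 7} = \frac{z}{- \frac{7}{2}} = z \left(- \frac{2}{7}\right) = - \frac{2 z}{7}$)
$a{\left(U,v \right)} = \frac{1}{-20 - \frac{2 U}{7}}$
$\left(\left(290 + a{\left(14,29 \right)}\right) - 566\right) \left(-29\right) = \left(\left(290 - \frac{7}{140 + 2 \cdot 14}\right) - 566\right) \left(-29\right) = \left(\left(290 - \frac{7}{140 + 28}\right) - 566\right) \left(-29\right) = \left(\left(290 - \frac{7}{168}\right) - 566\right) \left(-29\right) = \left(\left(290 - \frac{1}{24}\right) - 566\right) \left(-29\right) = \left(\frac{6959}{24} - 566\right) \left(-29\right) = \left(- \frac{6625}{24}\right) \left(-29\right) = \frac{192125}{24}$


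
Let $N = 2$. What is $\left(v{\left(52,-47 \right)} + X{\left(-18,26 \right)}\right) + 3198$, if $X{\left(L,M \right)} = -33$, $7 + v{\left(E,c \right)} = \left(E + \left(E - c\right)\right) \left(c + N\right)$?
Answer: $-3637$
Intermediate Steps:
$v{\left(E,c \right)} = -7 + \left(2 + c\right) \left(- c + 2 E\right)$ ($v{\left(E,c \right)} = -7 + \left(E + \left(E - c\right)\right) \left(c + 2\right) = -7 + \left(- c + 2 E\right) \left(2 + c\right) = -7 + \left(2 + c\right) \left(- c + 2 E\right)$)
$\left(v{\left(52,-47 \right)} + X{\left(-18,26 \right)}\right) + 3198 = \left(\left(-7 - \left(-47\right)^{2} - -94 + 4 \cdot 52 + 2 \cdot 52 \left(-47\right)\right) - 33\right) + 3198 = \left(\left(-7 - 2209 + 94 + 208 - 4888\right) - 33\right) + 3198 = \left(-6802 - 33\right) + 3198 = -6835 + 3198 = -3637$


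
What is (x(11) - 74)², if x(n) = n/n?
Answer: 5329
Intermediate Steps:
x(n) = 1
(x(11) - 74)² = (1 - 74)² = (-73)² = 5329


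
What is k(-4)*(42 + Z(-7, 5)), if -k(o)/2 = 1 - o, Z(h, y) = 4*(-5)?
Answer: -220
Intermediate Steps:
Z(h, y) = -20
k(o) = -2 + 2*o (k(o) = -2*(1 - o) = -2 + 2*o)
k(-4)*(42 + Z(-7, 5)) = (-2 + 2*(-4))*(42 - 20) = (-2 - 8)*22 = -10*22 = -220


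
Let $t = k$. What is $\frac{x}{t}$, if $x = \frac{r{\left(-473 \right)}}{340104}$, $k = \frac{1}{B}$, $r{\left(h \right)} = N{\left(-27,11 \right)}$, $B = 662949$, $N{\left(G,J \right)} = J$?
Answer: $\frac{2430813}{113368} \approx 21.442$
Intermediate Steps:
$r{\left(h \right)} = 11$
$k = \frac{1}{662949} \approx 1.5084 \cdot 10^{-6}$
$x = \frac{11}{340104} \approx 3.2343 \cdot 10^{-5}$
$t = \frac{1}{662949} \approx 1.5084 \cdot 10^{-6}$
$\frac{x}{t} = \frac{11 \frac{1}{\frac{1}{662949}}}{340104} = \frac{11}{340104} \cdot 662949 = \frac{2430813}{113368}$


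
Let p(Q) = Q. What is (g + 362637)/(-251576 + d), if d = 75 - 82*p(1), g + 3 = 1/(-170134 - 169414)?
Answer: -123131649431/85424504484 ≈ -1.4414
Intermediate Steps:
g = -1018645/339548 (g = -3 + 1/(-170134 - 169414) = -3 + 1/(-339548) = -3 - 1/339548 = -1018645/339548 ≈ -3.0000)
d = -7 (d = 75 - 82*1 = 75 - 82 = -7)
(g + 362637)/(-251576 + d) = (-1018645/339548 + 362637)/(-251576 - 7) = (123131649431/339548)/(-251583) = (123131649431/339548)*(-1/251583) = -123131649431/85424504484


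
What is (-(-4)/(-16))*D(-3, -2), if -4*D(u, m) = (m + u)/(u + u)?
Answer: 5/96 ≈ 0.052083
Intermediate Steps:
D(u, m) = -(m + u)/(8*u) (D(u, m) = -(m + u)/(4*(u + u)) = -(m + u)/(4*(2*u)) = -(m + u)*1/(2*u)/4 = -(m + u)/(8*u))
(-(-4)/(-16))*D(-3, -2) = (-(-4)/(-16))*((⅛)*(-1*(-2) - 1*(-3))/(-3)) = (-(-4)*(-1)/16)*((⅛)*(-⅓)*(2 + 3)) = (-4*1/16)*((⅛)*(-⅓)*5) = -¼*(-5/24) = 5/96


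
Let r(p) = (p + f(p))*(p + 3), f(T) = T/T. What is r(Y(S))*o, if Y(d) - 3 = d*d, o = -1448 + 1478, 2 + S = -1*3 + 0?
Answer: 26970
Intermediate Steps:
f(T) = 1
S = -5 (S = -2 + (-1*3 + 0) = -2 + (-3 + 0) = -2 - 3 = -5)
o = 30
Y(d) = 3 + d² (Y(d) = 3 + d*d = 3 + d²)
r(p) = (1 + p)*(3 + p) (r(p) = (p + 1)*(p + 3) = (1 + p)*(3 + p))
r(Y(S))*o = (3 + (3 + (-5)²)² + 4*(3 + (-5)²))*30 = (3 + (3 + 25)² + 4*(3 + 25))*30 = (3 + 28² + 4*28)*30 = (3 + 784 + 112)*30 = 899*30 = 26970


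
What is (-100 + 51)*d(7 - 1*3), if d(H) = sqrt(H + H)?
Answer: -98*sqrt(2) ≈ -138.59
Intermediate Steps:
d(H) = sqrt(2)*sqrt(H) (d(H) = sqrt(2*H) = sqrt(2)*sqrt(H))
(-100 + 51)*d(7 - 1*3) = (-100 + 51)*(sqrt(2)*sqrt(7 - 1*3)) = -49*sqrt(2)*sqrt(7 - 3) = -49*sqrt(2)*sqrt(4) = -49*sqrt(2)*2 = -98*sqrt(2)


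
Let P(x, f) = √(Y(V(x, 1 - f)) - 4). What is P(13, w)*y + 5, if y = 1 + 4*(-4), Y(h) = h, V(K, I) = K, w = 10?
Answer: -40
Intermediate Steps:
P(x, f) = √(-4 + x) (P(x, f) = √(x - 4) = √(-4 + x))
y = -15 (y = 1 - 16 = -15)
P(13, w)*y + 5 = √(-4 + 13)*(-15) + 5 = √9*(-15) + 5 = 3*(-15) + 5 = -45 + 5 = -40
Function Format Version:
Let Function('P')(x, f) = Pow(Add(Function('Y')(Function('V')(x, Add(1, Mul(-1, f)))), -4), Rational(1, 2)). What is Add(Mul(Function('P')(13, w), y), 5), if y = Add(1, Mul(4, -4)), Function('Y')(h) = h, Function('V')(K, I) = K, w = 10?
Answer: -40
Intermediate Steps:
Function('P')(x, f) = Pow(Add(-4, x), Rational(1, 2)) (Function('P')(x, f) = Pow(Add(x, -4), Rational(1, 2)) = Pow(Add(-4, x), Rational(1, 2)))
y = -15 (y = Add(1, -16) = -15)
Add(Mul(Function('P')(13, w), y), 5) = Add(Mul(Pow(Add(-4, 13), Rational(1, 2)), -15), 5) = Add(Mul(Pow(9, Rational(1, 2)), -15), 5) = Add(Mul(3, -15), 5) = Add(-45, 5) = -40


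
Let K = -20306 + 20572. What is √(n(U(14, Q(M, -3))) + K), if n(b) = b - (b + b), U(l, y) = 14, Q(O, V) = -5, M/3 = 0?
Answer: 6*√7 ≈ 15.875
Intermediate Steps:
M = 0 (M = 3*0 = 0)
n(b) = -b (n(b) = b - 2*b = -b)
K = 266
√(n(U(14, Q(M, -3))) + K) = √(-1*14 + 266) = √(-14 + 266) = √252 = 6*√7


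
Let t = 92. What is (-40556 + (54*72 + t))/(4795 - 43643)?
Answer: 1143/1214 ≈ 0.94152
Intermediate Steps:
(-40556 + (54*72 + t))/(4795 - 43643) = (-40556 + (54*72 + 92))/(4795 - 43643) = (-40556 + (3888 + 92))/(-38848) = (-40556 + 3980)*(-1/38848) = -36576*(-1/38848) = 1143/1214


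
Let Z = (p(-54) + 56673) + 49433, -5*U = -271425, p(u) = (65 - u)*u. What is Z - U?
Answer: 45395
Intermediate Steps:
p(u) = u*(65 - u)
U = 54285 (U = -⅕*(-271425) = 54285)
Z = 99680 (Z = (-54*(65 - 1*(-54)) + 56673) + 49433 = (-54*(65 + 54) + 56673) + 49433 = (-54*119 + 56673) + 49433 = (-6426 + 56673) + 49433 = 50247 + 49433 = 99680)
Z - U = 99680 - 1*54285 = 99680 - 54285 = 45395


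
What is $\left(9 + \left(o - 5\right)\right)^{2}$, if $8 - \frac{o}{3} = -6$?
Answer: $2116$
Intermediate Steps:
$o = 42$ ($o = 24 - -18 = 24 + 18 = 42$)
$\left(9 + \left(o - 5\right)\right)^{2} = \left(9 + \left(42 - 5\right)\right)^{2} = \left(9 + 37\right)^{2} = 46^{2} = 2116$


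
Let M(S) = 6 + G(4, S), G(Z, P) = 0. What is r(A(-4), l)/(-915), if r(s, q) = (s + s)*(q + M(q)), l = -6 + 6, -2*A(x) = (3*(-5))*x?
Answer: 24/61 ≈ 0.39344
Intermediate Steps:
A(x) = 15*x/2 (A(x) = -3*(-5)*x/2 = -(-15)*x/2 = 15*x/2)
l = 0
M(S) = 6 (M(S) = 6 + 0 = 6)
r(s, q) = 2*s*(6 + q) (r(s, q) = (s + s)*(q + 6) = (2*s)*(6 + q) = 2*s*(6 + q))
r(A(-4), l)/(-915) = (2*((15/2)*(-4))*(6 + 0))/(-915) = (2*(-30)*6)*(-1/915) = -360*(-1/915) = 24/61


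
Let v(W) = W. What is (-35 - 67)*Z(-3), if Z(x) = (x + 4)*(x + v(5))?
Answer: -204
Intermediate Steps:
Z(x) = (4 + x)*(5 + x) (Z(x) = (x + 4)*(x + 5) = (4 + x)*(5 + x))
(-35 - 67)*Z(-3) = (-35 - 67)*(20 + (-3)² + 9*(-3)) = -102*(20 + 9 - 27) = -102*2 = -204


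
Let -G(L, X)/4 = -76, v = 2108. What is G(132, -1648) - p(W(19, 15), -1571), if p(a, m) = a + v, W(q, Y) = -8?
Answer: -1796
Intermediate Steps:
G(L, X) = 304 (G(L, X) = -4*(-76) = 304)
p(a, m) = 2108 + a (p(a, m) = a + 2108 = 2108 + a)
G(132, -1648) - p(W(19, 15), -1571) = 304 - (2108 - 8) = 304 - 1*2100 = 304 - 2100 = -1796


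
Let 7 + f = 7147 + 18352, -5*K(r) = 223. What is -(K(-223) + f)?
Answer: -127237/5 ≈ -25447.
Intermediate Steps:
K(r) = -223/5 (K(r) = -⅕*223 = -223/5)
f = 25492 (f = -7 + (7147 + 18352) = -7 + 25499 = 25492)
-(K(-223) + f) = -(-223/5 + 25492) = -1*127237/5 = -127237/5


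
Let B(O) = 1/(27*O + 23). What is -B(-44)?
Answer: 1/1165 ≈ 0.00085837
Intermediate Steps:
B(O) = 1/(23 + 27*O)
-B(-44) = -1/(23 + 27*(-44)) = -1/(23 - 1188) = -1/(-1165) = -1*(-1/1165) = 1/1165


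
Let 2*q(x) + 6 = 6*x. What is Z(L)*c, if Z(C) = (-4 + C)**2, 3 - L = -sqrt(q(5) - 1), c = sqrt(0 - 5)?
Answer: I*sqrt(5)*(1 - sqrt(11))**2 ≈ 12.0*I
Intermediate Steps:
q(x) = -3 + 3*x (q(x) = -3 + (6*x)/2 = -3 + 3*x)
c = I*sqrt(5) (c = sqrt(-5) = I*sqrt(5) ≈ 2.2361*I)
L = 3 + sqrt(11) (L = 3 - (-1)*sqrt((-3 + 3*5) - 1) = 3 - (-1)*sqrt((-3 + 15) - 1) = 3 - (-1)*sqrt(12 - 1) = 3 - (-1)*sqrt(11) = 3 + sqrt(11) ≈ 6.3166)
Z(L)*c = (-4 + (3 + sqrt(11)))**2*(I*sqrt(5)) = (-1 + sqrt(11))**2*(I*sqrt(5)) = I*sqrt(5)*(-1 + sqrt(11))**2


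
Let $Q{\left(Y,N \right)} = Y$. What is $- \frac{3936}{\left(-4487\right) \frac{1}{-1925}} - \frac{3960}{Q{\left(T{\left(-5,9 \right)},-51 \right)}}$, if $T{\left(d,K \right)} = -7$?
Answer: $- \frac{5038440}{4487} \approx -1122.9$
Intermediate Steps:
$- \frac{3936}{\left(-4487\right) \frac{1}{-1925}} - \frac{3960}{Q{\left(T{\left(-5,9 \right)},-51 \right)}} = - \frac{3936}{\left(-4487\right) \frac{1}{-1925}} - \frac{3960}{-7} = - \frac{3936}{\left(-4487\right) \left(- \frac{1}{1925}\right)} - - \frac{3960}{7} = - \frac{3936}{\frac{641}{275}} + \frac{3960}{7} = \left(-3936\right) \frac{275}{641} + \frac{3960}{7} = - \frac{1082400}{641} + \frac{3960}{7} = - \frac{5038440}{4487}$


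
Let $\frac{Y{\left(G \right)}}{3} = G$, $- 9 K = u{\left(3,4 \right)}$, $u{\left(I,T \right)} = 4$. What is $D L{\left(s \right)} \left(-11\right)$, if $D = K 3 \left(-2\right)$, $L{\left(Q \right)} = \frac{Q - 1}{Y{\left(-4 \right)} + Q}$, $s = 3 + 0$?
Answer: $\frac{176}{27} \approx 6.5185$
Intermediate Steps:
$s = 3$
$K = - \frac{4}{9}$ ($K = \left(- \frac{1}{9}\right) 4 = - \frac{4}{9} \approx -0.44444$)
$Y{\left(G \right)} = 3 G$
$L{\left(Q \right)} = \frac{-1 + Q}{-12 + Q}$ ($L{\left(Q \right)} = \frac{Q - 1}{3 \left(-4\right) + Q} = \frac{-1 + Q}{-12 + Q}$)
$D = \frac{8}{3}$ ($D = \left(- \frac{4}{9}\right) 3 \left(-2\right) = \left(- \frac{4}{3}\right) \left(-2\right) = \frac{8}{3} \approx 2.6667$)
$D L{\left(s \right)} \left(-11\right) = \frac{8 \frac{-1 + 3}{-12 + 3}}{3} \left(-11\right) = \frac{8 \frac{1}{-9} \cdot 2}{3} \left(-11\right) = \frac{8 \left(\left(- \frac{1}{9}\right) 2\right)}{3} \left(-11\right) = \frac{8}{3} \left(- \frac{2}{9}\right) \left(-11\right) = \left(- \frac{16}{27}\right) \left(-11\right) = \frac{176}{27}$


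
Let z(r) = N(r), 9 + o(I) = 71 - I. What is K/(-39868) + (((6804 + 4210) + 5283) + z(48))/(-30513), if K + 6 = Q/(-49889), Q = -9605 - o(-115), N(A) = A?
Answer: -1160748413813/2167485127017 ≈ -0.53553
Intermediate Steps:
o(I) = 62 - I (o(I) = -9 + (71 - I) = 62 - I)
z(r) = r
Q = -9782 (Q = -9605 - (62 - 1*(-115)) = -9605 - (62 + 115) = -9605 - 1*177 = -9605 - 177 = -9782)
K = -289552/49889 (K = -6 - 9782/(-49889) = -6 - 9782*(-1/49889) = -6 + 9782/49889 = -289552/49889 ≈ -5.8039)
K/(-39868) + (((6804 + 4210) + 5283) + z(48))/(-30513) = -289552/49889/(-39868) + (((6804 + 4210) + 5283) + 48)/(-30513) = -289552/49889*(-1/39868) + ((11014 + 5283) + 48)*(-1/30513) = 72388/497243663 + (16297 + 48)*(-1/30513) = 72388/497243663 + 16345*(-1/30513) = 72388/497243663 - 2335/4359 = -1160748413813/2167485127017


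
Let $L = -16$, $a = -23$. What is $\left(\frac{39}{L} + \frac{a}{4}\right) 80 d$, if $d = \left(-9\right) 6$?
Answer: $35370$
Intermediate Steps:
$d = -54$
$\left(\frac{39}{L} + \frac{a}{4}\right) 80 d = \left(\frac{39}{-16} - \frac{23}{4}\right) 80 \left(-54\right) = \left(39 \left(- \frac{1}{16}\right) - \frac{23}{4}\right) 80 \left(-54\right) = \left(- \frac{39}{16} - \frac{23}{4}\right) 80 \left(-54\right) = \left(- \frac{131}{16}\right) 80 \left(-54\right) = \left(-655\right) \left(-54\right) = 35370$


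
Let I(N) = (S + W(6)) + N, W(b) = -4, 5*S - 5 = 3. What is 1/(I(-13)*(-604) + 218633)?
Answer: 5/1139673 ≈ 4.3872e-6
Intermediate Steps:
S = 8/5 (S = 1 + (⅕)*3 = 1 + ⅗ = 8/5 ≈ 1.6000)
I(N) = -12/5 + N (I(N) = (8/5 - 4) + N = -12/5 + N)
1/(I(-13)*(-604) + 218633) = 1/((-12/5 - 13)*(-604) + 218633) = 1/(-77/5*(-604) + 218633) = 1/(46508/5 + 218633) = 1/(1139673/5) = 5/1139673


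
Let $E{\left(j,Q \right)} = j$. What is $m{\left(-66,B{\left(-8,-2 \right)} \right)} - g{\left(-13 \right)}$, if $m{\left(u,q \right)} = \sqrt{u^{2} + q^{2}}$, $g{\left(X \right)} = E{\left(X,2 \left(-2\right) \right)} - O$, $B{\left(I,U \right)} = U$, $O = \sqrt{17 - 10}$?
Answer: $13 + \sqrt{7} + 2 \sqrt{1090} \approx 81.676$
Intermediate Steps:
$O = \sqrt{7} \approx 2.6458$
$g{\left(X \right)} = X - \sqrt{7}$
$m{\left(u,q \right)} = \sqrt{q^{2} + u^{2}}$
$m{\left(-66,B{\left(-8,-2 \right)} \right)} - g{\left(-13 \right)} = \sqrt{\left(-2\right)^{2} + \left(-66\right)^{2}} - \left(-13 - \sqrt{7}\right) = \sqrt{4 + 4356} + \left(13 + \sqrt{7}\right) = \sqrt{4360} + \left(13 + \sqrt{7}\right) = 2 \sqrt{1090} + \left(13 + \sqrt{7}\right) = 13 + \sqrt{7} + 2 \sqrt{1090}$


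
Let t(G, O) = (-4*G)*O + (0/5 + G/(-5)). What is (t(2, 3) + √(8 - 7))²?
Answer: 13689/25 ≈ 547.56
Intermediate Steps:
t(G, O) = -G/5 - 4*G*O (t(G, O) = -4*G*O + (0*(⅕) + G*(-⅕)) = -4*G*O + (0 - G/5) = -4*G*O - G/5 = -G/5 - 4*G*O)
(t(2, 3) + √(8 - 7))² = (-⅕*2*(1 + 20*3) + √(8 - 7))² = (-⅕*2*(1 + 60) + √1)² = (-⅕*2*61 + 1)² = (-122/5 + 1)² = (-117/5)² = 13689/25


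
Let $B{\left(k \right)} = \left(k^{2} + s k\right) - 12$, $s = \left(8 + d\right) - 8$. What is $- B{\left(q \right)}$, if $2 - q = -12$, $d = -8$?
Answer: $-72$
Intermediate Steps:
$s = -8$ ($s = \left(8 - 8\right) - 8 = 0 - 8 = -8$)
$q = 14$ ($q = 2 - -12 = 2 + 12 = 14$)
$B{\left(k \right)} = -12 + k^{2} - 8 k$ ($B{\left(k \right)} = \left(k^{2} - 8 k\right) - 12 = -12 + k^{2} - 8 k$)
$- B{\left(q \right)} = - (-12 + 14^{2} - 112) = - (-12 + 196 - 112) = \left(-1\right) 72 = -72$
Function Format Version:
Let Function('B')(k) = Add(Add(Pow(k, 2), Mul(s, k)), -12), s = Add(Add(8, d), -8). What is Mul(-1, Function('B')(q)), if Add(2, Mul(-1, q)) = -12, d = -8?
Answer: -72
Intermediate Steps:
s = -8 (s = Add(Add(8, -8), -8) = Add(0, -8) = -8)
q = 14 (q = Add(2, Mul(-1, -12)) = Add(2, 12) = 14)
Function('B')(k) = Add(-12, Pow(k, 2), Mul(-8, k)) (Function('B')(k) = Add(Add(Pow(k, 2), Mul(-8, k)), -12) = Add(-12, Pow(k, 2), Mul(-8, k)))
Mul(-1, Function('B')(q)) = Mul(-1, Add(-12, Pow(14, 2), Mul(-8, 14))) = Mul(-1, Add(-12, 196, -112)) = Mul(-1, 72) = -72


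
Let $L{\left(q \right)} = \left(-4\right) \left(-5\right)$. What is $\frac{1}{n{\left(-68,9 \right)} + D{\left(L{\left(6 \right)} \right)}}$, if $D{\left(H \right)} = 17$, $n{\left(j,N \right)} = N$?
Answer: $\frac{1}{26} \approx 0.038462$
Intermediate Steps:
$L{\left(q \right)} = 20$
$\frac{1}{n{\left(-68,9 \right)} + D{\left(L{\left(6 \right)} \right)}} = \frac{1}{9 + 17} = \frac{1}{26}$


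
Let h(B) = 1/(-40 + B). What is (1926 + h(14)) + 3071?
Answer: 129921/26 ≈ 4997.0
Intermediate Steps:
(1926 + h(14)) + 3071 = (1926 + 1/(-40 + 14)) + 3071 = (1926 + 1/(-26)) + 3071 = (1926 - 1/26) + 3071 = 50075/26 + 3071 = 129921/26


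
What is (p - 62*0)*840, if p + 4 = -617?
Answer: -521640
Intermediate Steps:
p = -621 (p = -4 - 617 = -621)
(p - 62*0)*840 = (-621 - 62*0)*840 = (-621 + 0)*840 = -621*840 = -521640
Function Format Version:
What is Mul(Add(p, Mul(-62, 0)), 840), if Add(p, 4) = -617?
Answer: -521640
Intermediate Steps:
p = -621 (p = Add(-4, -617) = -621)
Mul(Add(p, Mul(-62, 0)), 840) = Mul(Add(-621, Mul(-62, 0)), 840) = Mul(Add(-621, 0), 840) = Mul(-621, 840) = -521640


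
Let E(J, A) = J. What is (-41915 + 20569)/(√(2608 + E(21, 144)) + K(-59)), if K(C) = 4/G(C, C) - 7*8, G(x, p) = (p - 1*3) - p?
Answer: 11014536/5923 + 192114*√2629/5923 ≈ 3522.7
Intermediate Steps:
G(x, p) = -3 (G(x, p) = (p - 3) - p = (-3 + p) - p = -3)
K(C) = -172/3 (K(C) = 4/(-3) - 7*8 = 4*(-⅓) - 56 = -4/3 - 56 = -172/3)
(-41915 + 20569)/(√(2608 + E(21, 144)) + K(-59)) = (-41915 + 20569)/(√(2608 + 21) - 172/3) = -21346/(√2629 - 172/3) = -21346/(-172/3 + √2629)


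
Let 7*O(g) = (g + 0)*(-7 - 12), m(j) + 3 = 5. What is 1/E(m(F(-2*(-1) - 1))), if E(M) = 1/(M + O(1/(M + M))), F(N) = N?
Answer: 37/28 ≈ 1.3214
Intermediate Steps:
m(j) = 2 (m(j) = -3 + 5 = 2)
O(g) = -19*g/7 (O(g) = ((g + 0)*(-7 - 12))/7 = (g*(-19))/7 = (-19*g)/7 = -19*g/7)
E(M) = 1/(M - 19/(14*M)) (E(M) = 1/(M - 19/(7*(M + M))) = 1/(M - 19*1/(2*M)/7) = 1/(M - 19/(14*M)))
1/E(m(F(-2*(-1) - 1))) = 1/(14*2/(-19 + 14*2²)) = 1/(14*2/(-19 + 14*4)) = 1/(14*2/(-19 + 56)) = 1/(14*2/37) = 1/(14*2*(1/37)) = 1/(28/37) = 37/28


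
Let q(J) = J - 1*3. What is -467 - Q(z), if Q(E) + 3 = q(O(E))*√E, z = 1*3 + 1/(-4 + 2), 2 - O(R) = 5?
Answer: -464 + 3*√10 ≈ -454.51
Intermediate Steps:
O(R) = -3 (O(R) = 2 - 1*5 = 2 - 5 = -3)
q(J) = -3 + J (q(J) = J - 3 = -3 + J)
z = 5/2 (z = 3 + 1/(-2) = 3 - ½ = 5/2 ≈ 2.5000)
Q(E) = -3 - 6*√E (Q(E) = -3 + (-3 - 3)*√E = -3 - 6*√E)
-467 - Q(z) = -467 - (-3 - 3*√10) = -467 + (3 + 3*√10) = -464 + 3*√10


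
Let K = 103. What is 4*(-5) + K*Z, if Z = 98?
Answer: 10074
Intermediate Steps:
4*(-5) + K*Z = 4*(-5) + 103*98 = -20 + 10094 = 10074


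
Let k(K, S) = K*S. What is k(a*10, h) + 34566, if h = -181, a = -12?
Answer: 56286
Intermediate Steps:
k(a*10, h) + 34566 = -12*10*(-181) + 34566 = -120*(-181) + 34566 = 21720 + 34566 = 56286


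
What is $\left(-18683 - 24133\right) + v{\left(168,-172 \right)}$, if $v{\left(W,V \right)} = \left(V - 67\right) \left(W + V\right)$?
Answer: $-41860$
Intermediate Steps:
$v{\left(W,V \right)} = \left(-67 + V\right) \left(V + W\right)$
$\left(-18683 - 24133\right) + v{\left(168,-172 \right)} = \left(-18683 - 24133\right) - \left(28628 - 29584\right) = -42816 + \left(29584 + 11524 - 11256 - 28896\right) = -42816 + 956 = -41860$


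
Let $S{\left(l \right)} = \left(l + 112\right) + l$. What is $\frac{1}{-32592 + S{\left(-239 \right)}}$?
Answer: $- \frac{1}{32958} \approx -3.0342 \cdot 10^{-5}$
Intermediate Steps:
$S{\left(l \right)} = 112 + 2 l$ ($S{\left(l \right)} = \left(112 + l\right) + l = 112 + 2 l$)
$\frac{1}{-32592 + S{\left(-239 \right)}} = \frac{1}{-32592 + \left(112 + 2 \left(-239\right)\right)} = \frac{1}{-32592 + \left(112 - 478\right)} = \frac{1}{-32592 - 366} = \frac{1}{-32958} = - \frac{1}{32958}$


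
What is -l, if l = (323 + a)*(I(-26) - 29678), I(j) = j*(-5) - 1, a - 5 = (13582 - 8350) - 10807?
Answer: -155043603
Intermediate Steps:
a = -5570 (a = 5 + ((13582 - 8350) - 10807) = 5 + (5232 - 10807) = 5 - 5575 = -5570)
I(j) = -1 - 5*j (I(j) = -5*j - 1 = -1 - 5*j)
l = 155043603 (l = (323 - 5570)*((-1 - 5*(-26)) - 29678) = -5247*((-1 + 130) - 29678) = -5247*(129 - 29678) = -5247*(-29549) = 155043603)
-l = -1*155043603 = -155043603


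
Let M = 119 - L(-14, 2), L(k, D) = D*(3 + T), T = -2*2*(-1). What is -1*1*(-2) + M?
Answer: 107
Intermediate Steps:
T = 4 (T = -4*(-1) = 4)
L(k, D) = 7*D (L(k, D) = D*(3 + 4) = D*7 = 7*D)
M = 105 (M = 119 - 7*2 = 119 - 1*14 = 119 - 14 = 105)
-1*1*(-2) + M = -1*1*(-2) + 105 = -1*(-2) + 105 = 2 + 105 = 107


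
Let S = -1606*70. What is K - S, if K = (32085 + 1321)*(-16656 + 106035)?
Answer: 2985907294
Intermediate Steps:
S = -112420
K = 2985794874 (K = 33406*89379 = 2985794874)
K - S = 2985794874 - 1*(-112420) = 2985794874 + 112420 = 2985907294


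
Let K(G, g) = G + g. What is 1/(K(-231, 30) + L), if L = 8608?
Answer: 1/8407 ≈ 0.00011895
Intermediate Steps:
1/(K(-231, 30) + L) = 1/((-231 + 30) + 8608) = 1/(-201 + 8608) = 1/8407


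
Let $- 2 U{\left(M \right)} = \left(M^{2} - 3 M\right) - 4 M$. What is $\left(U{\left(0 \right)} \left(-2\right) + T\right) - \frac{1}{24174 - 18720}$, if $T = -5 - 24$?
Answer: $- \frac{158167}{5454} \approx -29.0$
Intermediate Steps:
$T = -29$ ($T = -5 - 24 = -29$)
$U{\left(M \right)} = - \frac{M^{2}}{2} + \frac{7 M}{2}$ ($U{\left(M \right)} = - \frac{\left(M^{2} - 3 M\right) - 4 M}{2} = - \frac{M^{2} - 7 M}{2} = - \frac{M^{2}}{2} + \frac{7 M}{2}$)
$\left(U{\left(0 \right)} \left(-2\right) + T\right) - \frac{1}{24174 - 18720} = \left(\frac{1}{2} \cdot 0 \left(7 - 0\right) \left(-2\right) - 29\right) - \frac{1}{24174 - 18720} = \left(\frac{1}{2} \cdot 0 \left(7 + 0\right) \left(-2\right) - 29\right) - \frac{1}{5454} = \left(\frac{1}{2} \cdot 0 \cdot 7 \left(-2\right) - 29\right) - \frac{1}{5454} = \left(0 \left(-2\right) - 29\right) - \frac{1}{5454} = \left(0 - 29\right) - \frac{1}{5454} = -29 - \frac{1}{5454} = - \frac{158167}{5454}$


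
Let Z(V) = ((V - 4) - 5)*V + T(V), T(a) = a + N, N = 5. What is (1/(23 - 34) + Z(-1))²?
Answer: 23409/121 ≈ 193.46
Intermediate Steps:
T(a) = 5 + a (T(a) = a + 5 = 5 + a)
Z(V) = 5 + V + V*(-9 + V) (Z(V) = ((V - 4) - 5)*V + (5 + V) = ((-4 + V) - 5)*V + (5 + V) = (-9 + V)*V + (5 + V) = V*(-9 + V) + (5 + V) = 5 + V + V*(-9 + V))
(1/(23 - 34) + Z(-1))² = (1/(23 - 34) + (5 + (-1)² - 8*(-1)))² = (1/(-11) + (5 + 1 + 8))² = (-1/11 + 14)² = (153/11)² = 23409/121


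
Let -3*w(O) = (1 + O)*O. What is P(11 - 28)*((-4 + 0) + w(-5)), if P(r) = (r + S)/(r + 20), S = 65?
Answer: -512/3 ≈ -170.67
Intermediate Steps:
w(O) = -O*(1 + O)/3 (w(O) = -(1 + O)*O/3 = -O*(1 + O)/3)
P(r) = (65 + r)/(20 + r) (P(r) = (r + 65)/(r + 20) = (65 + r)/(20 + r))
P(11 - 28)*((-4 + 0) + w(-5)) = ((65 + (11 - 28))/(20 + (11 - 28)))*((-4 + 0) - 1/3*(-5)*(1 - 5)) = ((65 - 17)/(20 - 17))*(-4 - 1/3*(-5)*(-4)) = (48/3)*(-4 - 20/3) = ((1/3)*48)*(-32/3) = 16*(-32/3) = -512/3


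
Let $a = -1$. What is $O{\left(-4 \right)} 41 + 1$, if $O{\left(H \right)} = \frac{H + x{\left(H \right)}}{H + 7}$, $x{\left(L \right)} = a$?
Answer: $- \frac{202}{3} \approx -67.333$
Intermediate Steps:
$x{\left(L \right)} = -1$
$O{\left(H \right)} = \frac{-1 + H}{7 + H}$ ($O{\left(H \right)} = \frac{H - 1}{H + 7} = \frac{-1 + H}{7 + H}$)
$O{\left(-4 \right)} 41 + 1 = \frac{-1 - 4}{7 - 4} \cdot 41 + 1 = \frac{1}{3} \left(-5\right) 41 + 1 = \left(- \frac{5}{3}\right) 41 + 1 = - \frac{205}{3} + 1 = - \frac{202}{3}$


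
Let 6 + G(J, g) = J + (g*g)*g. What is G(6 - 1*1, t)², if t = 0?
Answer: 1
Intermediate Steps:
G(J, g) = -6 + J + g³ (G(J, g) = -6 + (J + (g*g)*g) = -6 + (J + g²*g) = -6 + (J + g³) = -6 + J + g³)
G(6 - 1*1, t)² = (-6 + (6 - 1*1) + 0³)² = (-6 + (6 - 1) + 0)² = (-6 + 5 + 0)² = (-1)² = 1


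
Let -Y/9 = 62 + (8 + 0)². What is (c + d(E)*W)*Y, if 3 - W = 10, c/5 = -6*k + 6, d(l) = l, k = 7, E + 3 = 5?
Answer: 219996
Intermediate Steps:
E = 2 (E = -3 + 5 = 2)
c = -180 (c = 5*(-6*7 + 6) = 5*(-42 + 6) = 5*(-36) = -180)
W = -7 (W = 3 - 1*10 = 3 - 10 = -7)
Y = -1134 (Y = -9*(62 + (8 + 0)²) = -9*(62 + 8²) = -9*(62 + 64) = -9*126 = -1134)
(c + d(E)*W)*Y = (-180 + 2*(-7))*(-1134) = (-180 - 14)*(-1134) = -194*(-1134) = 219996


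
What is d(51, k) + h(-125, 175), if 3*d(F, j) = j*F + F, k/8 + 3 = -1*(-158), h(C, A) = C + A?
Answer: 21147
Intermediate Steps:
h(C, A) = A + C
k = 1240 (k = -24 + 8*(-1*(-158)) = -24 + 8*158 = -24 + 1264 = 1240)
d(F, j) = F/3 + F*j/3 (d(F, j) = (j*F + F)/3 = (F*j + F)/3 = (F + F*j)/3 = F/3 + F*j/3)
d(51, k) + h(-125, 175) = (1/3)*51*(1 + 1240) + (175 - 125) = (1/3)*51*1241 + 50 = 21097 + 50 = 21147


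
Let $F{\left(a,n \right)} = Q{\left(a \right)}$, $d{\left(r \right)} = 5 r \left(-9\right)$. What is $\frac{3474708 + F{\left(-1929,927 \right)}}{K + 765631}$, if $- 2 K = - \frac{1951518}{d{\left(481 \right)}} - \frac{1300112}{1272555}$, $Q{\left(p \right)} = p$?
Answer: $\frac{425136879369189}{93722930840756} \approx 4.5361$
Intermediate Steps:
$d{\left(r \right)} = - 45 r$
$K = - \frac{5456162365}{122419791}$ ($K = - \frac{- \frac{1951518}{\left(-45\right) 481} - \frac{1300112}{1272555}}{2} = - \frac{- \frac{1951518}{-21645} - \frac{1300112}{1272555}}{2} = - \frac{\left(-1951518\right) \left(- \frac{1}{21645}\right) - \frac{1300112}{1272555}}{2} = - \frac{\frac{650506}{7215} - \frac{1300112}{1272555}}{2} = \left(- \frac{1}{2}\right) \frac{10912324730}{122419791} = - \frac{5456162365}{122419791} \approx -44.569$)
$F{\left(a,n \right)} = a$
$\frac{3474708 + F{\left(-1929,927 \right)}}{K + 765631} = \frac{3474708 - 1929}{- \frac{5456162365}{122419791} + 765631} = \frac{3472779}{\frac{93722930840756}{122419791}} = 3472779 \cdot \frac{122419791}{93722930840756} = \frac{425136879369189}{93722930840756}$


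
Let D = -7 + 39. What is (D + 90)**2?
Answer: 14884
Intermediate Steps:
D = 32
(D + 90)**2 = (32 + 90)**2 = 122**2 = 14884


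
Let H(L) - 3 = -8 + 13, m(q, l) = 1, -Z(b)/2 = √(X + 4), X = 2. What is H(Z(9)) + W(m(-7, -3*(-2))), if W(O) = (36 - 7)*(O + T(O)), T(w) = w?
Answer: 66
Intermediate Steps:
Z(b) = -2*√6 (Z(b) = -2*√(2 + 4) = -2*√6)
W(O) = 58*O (W(O) = (36 - 7)*(O + O) = 29*(2*O) = 58*O)
H(L) = 8 (H(L) = 3 + (-8 + 13) = 3 + 5 = 8)
H(Z(9)) + W(m(-7, -3*(-2))) = 8 + 58*1 = 8 + 58 = 66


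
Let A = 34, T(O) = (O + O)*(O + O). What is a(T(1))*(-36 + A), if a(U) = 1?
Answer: -2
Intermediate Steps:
T(O) = 4*O² (T(O) = (2*O)*(2*O) = 4*O²)
a(T(1))*(-36 + A) = 1*(-36 + 34) = 1*(-2) = -2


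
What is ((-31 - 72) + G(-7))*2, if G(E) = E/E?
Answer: -204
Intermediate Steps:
G(E) = 1
((-31 - 72) + G(-7))*2 = ((-31 - 72) + 1)*2 = (-103 + 1)*2 = -102*2 = -204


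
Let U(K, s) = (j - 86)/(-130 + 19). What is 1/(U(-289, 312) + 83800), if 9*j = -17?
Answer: 999/83716991 ≈ 1.1933e-5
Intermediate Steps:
j = -17/9 (j = (1/9)*(-17) = -17/9 ≈ -1.8889)
U(K, s) = 791/999 (U(K, s) = (-17/9 - 86)/(-130 + 19) = -791/9/(-111) = -791/9*(-1/111) = 791/999)
1/(U(-289, 312) + 83800) = 1/(791/999 + 83800) = 1/(83716991/999) = 999/83716991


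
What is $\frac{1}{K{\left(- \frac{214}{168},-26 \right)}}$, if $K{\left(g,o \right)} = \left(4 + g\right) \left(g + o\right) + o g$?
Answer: $- \frac{7056}{290951} \approx -0.024252$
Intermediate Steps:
$K{\left(g,o \right)} = g o + \left(4 + g\right) \left(g + o\right)$ ($K{\left(g,o \right)} = \left(4 + g\right) \left(g + o\right) + g o = g o + \left(4 + g\right) \left(g + o\right)$)
$\frac{1}{K{\left(- \frac{214}{168},-26 \right)}} = \frac{1}{\left(- \frac{214}{168}\right)^{2} + 4 \left(- \frac{214}{168}\right) + 4 \left(-26\right) + 2 \left(- \frac{214}{168}\right) \left(-26\right)} = \frac{1}{\left(\left(-214\right) \frac{1}{168}\right)^{2} + 4 \left(\left(-214\right) \frac{1}{168}\right) - 104 + 2 \left(\left(-214\right) \frac{1}{168}\right) \left(-26\right)} = \frac{1}{\left(- \frac{107}{84}\right)^{2} + 4 \left(- \frac{107}{84}\right) - 104 + 2 \left(- \frac{107}{84}\right) \left(-26\right)} = \frac{1}{\frac{11449}{7056} - \frac{107}{21} - 104 + \frac{1391}{21}} = \frac{1}{- \frac{290951}{7056}} = - \frac{7056}{290951}$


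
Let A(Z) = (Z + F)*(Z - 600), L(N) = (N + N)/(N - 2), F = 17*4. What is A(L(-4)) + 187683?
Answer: 1315579/9 ≈ 1.4618e+5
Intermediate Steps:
F = 68
L(N) = 2*N/(-2 + N) (L(N) = (2*N)/(-2 + N) = 2*N/(-2 + N))
A(Z) = (-600 + Z)*(68 + Z) (A(Z) = (Z + 68)*(Z - 600) = (68 + Z)*(-600 + Z) = (-600 + Z)*(68 + Z))
A(L(-4)) + 187683 = (-40800 + (2*(-4)/(-2 - 4))² - 1064*(-4)/(-2 - 4)) + 187683 = (-40800 + (2*(-4)/(-6))² - 1064*(-4)/(-6)) + 187683 = (-40800 + (2*(-4)*(-⅙))² - 1064*(-4)*(-1)/6) + 187683 = (-40800 + (4/3)² - 532*4/3) + 187683 = (-40800 + 16/9 - 2128/3) + 187683 = -373568/9 + 187683 = 1315579/9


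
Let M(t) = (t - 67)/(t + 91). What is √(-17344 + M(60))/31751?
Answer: I*√395461601/4794401 ≈ 0.0041478*I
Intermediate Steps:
M(t) = (-67 + t)/(91 + t)
√(-17344 + M(60))/31751 = √(-17344 + (-67 + 60)/(91 + 60))/31751 = √(-17344 - 7/151)*(1/31751) = √(-2618951/151)*(1/31751) = (I*√395461601/151)*(1/31751) = I*√395461601/4794401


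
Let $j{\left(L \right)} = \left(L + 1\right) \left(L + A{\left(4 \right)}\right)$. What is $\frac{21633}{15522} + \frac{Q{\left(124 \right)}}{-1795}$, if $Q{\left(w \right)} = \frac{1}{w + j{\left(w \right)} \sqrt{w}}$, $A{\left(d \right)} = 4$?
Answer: $\frac{1656798557490397}{1188777664185540} - \frac{400 \sqrt{31}}{712255655001} \approx 1.3937$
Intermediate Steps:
$j{\left(L \right)} = \left(1 + L\right) \left(4 + L\right)$ ($j{\left(L \right)} = \left(L + 1\right) \left(L + 4\right) = \left(1 + L\right) \left(4 + L\right)$)
$Q{\left(w \right)} = \frac{1}{w + \sqrt{w} \left(4 + w^{2} + 5 w\right)}$ ($Q{\left(w \right)} = \frac{1}{w + \left(4 + w^{2} + 5 w\right) \sqrt{w}} = \frac{1}{w + \sqrt{w} \left(4 + w^{2} + 5 w\right)}$)
$\frac{21633}{15522} + \frac{Q{\left(124 \right)}}{-1795} = \frac{21633}{15522} + \frac{1}{\left(124 + \sqrt{124} \left(4 + 124^{2} + 5 \cdot 124\right)\right) \left(-1795\right)} = 21633 \cdot \frac{1}{15522} + \frac{1}{124 + 2 \sqrt{31} \left(4 + 15376 + 620\right)} \left(- \frac{1}{1795}\right) = \frac{7211}{5174} + \frac{1}{124 + 2 \sqrt{31} \cdot 16000} \left(- \frac{1}{1795}\right) = \frac{7211}{5174} + \frac{1}{124 + 32000 \sqrt{31}} \left(- \frac{1}{1795}\right) = \frac{7211}{5174} - \frac{1}{1795 \left(124 + 32000 \sqrt{31}\right)}$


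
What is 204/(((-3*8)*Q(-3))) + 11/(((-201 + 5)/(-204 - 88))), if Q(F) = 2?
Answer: 2379/196 ≈ 12.138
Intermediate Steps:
204/(((-3*8)*Q(-3))) + 11/(((-201 + 5)/(-204 - 88))) = 204/((-3*8*2)) + 11/(((-201 + 5)/(-204 - 88))) = 204/((-24*2)) + 11/((-196/(-292))) = 204/(-48) + 11/((-196*(-1/292))) = 204*(-1/48) + 11/(49/73) = -17/4 + 11*(73/49) = -17/4 + 803/49 = 2379/196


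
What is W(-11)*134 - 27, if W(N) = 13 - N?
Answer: 3189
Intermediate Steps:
W(-11)*134 - 27 = (13 - 1*(-11))*134 - 27 = (13 + 11)*134 - 27 = 24*134 - 27 = 3216 - 27 = 3189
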